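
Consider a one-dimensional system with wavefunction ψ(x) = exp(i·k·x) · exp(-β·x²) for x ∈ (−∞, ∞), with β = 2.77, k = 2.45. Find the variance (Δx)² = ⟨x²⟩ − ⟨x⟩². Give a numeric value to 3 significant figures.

0.0903

Compute ⟨x⟩ and ⟨x²⟩ separately, then (Δx)² = ⟨x²⟩ − ⟨x⟩².
Gaussian moments: ∫x^(2j)·e^(−2βx²) dx = (2j−1)!!/(4β)^j · √(π/(2β)), odd powers integrate to 0; here √(π/(2β)) = 0.75304.
Normalization: ∫|ψ|² dx = 0.75304.
⟨x⟩ = 0.0000 and ⟨x²⟩ = 0.090253.
(Δx)² = 0.090253 − (0.0000)² = 0.090253.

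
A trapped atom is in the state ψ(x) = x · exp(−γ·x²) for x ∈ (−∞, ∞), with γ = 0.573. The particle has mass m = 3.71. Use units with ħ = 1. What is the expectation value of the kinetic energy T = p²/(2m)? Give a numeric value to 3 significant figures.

0.232

T = −(ħ²/2m) d²/dx², so ⟨T⟩ = −(ħ²/2m) ∫ ψ*·ψ'' dx / ∫|ψ|² dx; with m = 3.71.
Expand each integrand as polynomial × e^(−2γx²) and use ∫x^(2j)·e^(−2γx²) dx = (2j−1)!!/(4γ)^j · √(π/(2γ)), odd powers → 0; here √(π/(2γ)) = 1.6557. Differentiate with the product rule, d/dx e^(−γx²) = −2γx·e^(−γx²).
State is unnormalized: ∫|ψ|² dx = 0.72238, and ∫ψ*·(−ħ²/2m · ψ'') dx = 0.16736, so ⟨T⟩ = 0.16736 / 0.72238.
⟨T⟩ = 0.23167.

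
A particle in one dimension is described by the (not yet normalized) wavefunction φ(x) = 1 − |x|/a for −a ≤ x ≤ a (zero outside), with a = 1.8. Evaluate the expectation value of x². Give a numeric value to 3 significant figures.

⟨x²⟩ = ∫ x²·|φ|² dx / ∫|φ|² dx (integrals over the domain).
φ is even, so ∫ over [−a, a] = 2∫₀ᵃ with φ = 1 − x/a there: ∫₀ᵃ (1 − x/a)² dx = a/3, ∫₀ᵃ x²(1 − x/a)² dx = a³/30, ∫₀ᵃ x⁴(1 − x/a)² dx = a⁵/105.
State is unnormalized: ∫|φ|² dx = 1.2000, and ∫φ*·x²·φ dx = 0.38880, so ⟨x²⟩ = 0.38880 / 1.2000.
⟨x²⟩ = 0.32400.

0.324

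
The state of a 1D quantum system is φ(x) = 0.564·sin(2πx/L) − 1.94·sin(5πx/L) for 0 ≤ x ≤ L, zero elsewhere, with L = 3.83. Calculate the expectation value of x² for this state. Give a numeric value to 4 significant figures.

4.992

⟨x²⟩ = ∫ x²·|φ|² dx / ∫|φ|² dx (integrals over the domain).
On 0 ≤ x ≤ L (j ≠ l): ∫sin²(jπx/L) dx = L/2, ∫sin(jπx/L)·sin(lπx/L) dx = 0; diagonal moments ∫x·sin²(jπx/L) dx = L²/4, ∫x²·sin²(jπx/L) dx = L³·(1/6 − 1/(4j²π²)); cross terms ∫x·sin(jπx/L)·sin(lπx/L) dx = 0 for j + l even and −4jlL²/(π²(j² − l²)²) for j + l odd, ∫x²·sin(jπx/L)·sin(lπx/L) dx = (−1)^(j+l)·4jlL³/(π²(j² − l²)²); higher powers the same way via product-to-sum and parts.
State is unnormalized: ∫|φ|² dx = 7.8164, and ∫φ*·x²·φ dx = 39.022, so ⟨x²⟩ = 39.022 / 7.8164.
⟨x²⟩ = 4.9923.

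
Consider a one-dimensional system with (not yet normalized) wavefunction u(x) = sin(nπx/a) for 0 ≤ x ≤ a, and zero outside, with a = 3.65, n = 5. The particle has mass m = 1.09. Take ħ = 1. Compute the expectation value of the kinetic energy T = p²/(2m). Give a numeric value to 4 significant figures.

8.496

T = −(ħ²/2m) d²/dx², so ⟨T⟩ = −(ħ²/2m) ∫ u*·u'' dx / ∫|u|² dx; with m = 1.09.
d/dx sin(nπx/a) = (nπ/a)·cos(nπx/a) and d²/dx² sin(nπx/a) = −(nπ/a)²·sin(nπx/a); on 0 ≤ x ≤ a, ∫sin²(nπx/a) dx = a/2 and ∫sin(nπx/a)·cos(nπx/a) dx = 0.
State is unnormalized: ∫|u|² dx = 1.8250, and ∫u*·(−ħ²/2m · u'') dx = 15.505, so ⟨T⟩ = 15.505 / 1.8250.
⟨T⟩ = 8.4957.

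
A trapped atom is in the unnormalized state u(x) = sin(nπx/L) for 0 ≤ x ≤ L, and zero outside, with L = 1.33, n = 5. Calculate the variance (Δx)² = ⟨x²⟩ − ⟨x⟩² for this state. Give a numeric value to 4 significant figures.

0.1438

Compute ⟨x⟩ and ⟨x²⟩ separately, then (Δx)² = ⟨x²⟩ − ⟨x⟩².
With sin²θ = (1 − cos2θ)/2 on 0 ≤ x ≤ L: ∫sin²(nπx/L) dx = L/2, ∫x·sin²(nπx/L) dx = L²/4, ∫x²·sin²(nπx/L) dx = L³·(1/6 − 1/(4n²π²)); higher powers xᵏ the same way, integrating xᵏ·cos(2nπx/L) by parts.
Normalization: ∫|u|² dx = 0.66500.
⟨x⟩ = 0.66500 and ⟨x²⟩ = 0.58605.
(Δx)² = 0.58605 − (0.66500)² = 0.14382.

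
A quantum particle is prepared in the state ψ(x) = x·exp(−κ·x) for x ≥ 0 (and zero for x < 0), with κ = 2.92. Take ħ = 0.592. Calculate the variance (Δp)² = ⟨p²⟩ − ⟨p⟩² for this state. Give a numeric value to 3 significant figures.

2.99

Compute ⟨p⟩ and ⟨p²⟩ separately; (Δp)² = ⟨p²⟩ − ⟨p⟩².
Differentiate x·exp(−κ·x) with the product rule; every integrand then reduces to terms xʲ·e^(−2κx) on [0, ∞), with ∫₀^∞ xʲ·e^(−2κx) dx = j!/(2κ)^(j+1).
Normalization: ∫|ψ|² dx = 0.010041.
⟨p⟩ = 0.0000 and ⟨p²⟩ = 2.9882.
(Δp)² = 2.9882 − (0.0000)² = 2.9882.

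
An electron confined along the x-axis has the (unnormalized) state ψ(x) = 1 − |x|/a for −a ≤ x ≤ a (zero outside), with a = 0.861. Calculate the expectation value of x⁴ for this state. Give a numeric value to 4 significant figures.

⟨x⁴⟩ = ∫ x⁴·|ψ|² dx / ∫|ψ|² dx (integrals over the domain).
ψ is even, so ∫ over [−a, a] = 2∫₀ᵃ with ψ = 1 − x/a there: ∫₀ᵃ (1 − x/a)² dx = a/3, ∫₀ᵃ x²(1 − x/a)² dx = a³/30, ∫₀ᵃ x⁴(1 − x/a)² dx = a⁵/105.
State is unnormalized: ∫|ψ|² dx = 0.57400, and ∫ψ*·x⁴·ψ dx = 0.0090127, so ⟨x⁴⟩ = 0.0090127 / 0.57400.
⟨x⁴⟩ = 0.015702.

0.01570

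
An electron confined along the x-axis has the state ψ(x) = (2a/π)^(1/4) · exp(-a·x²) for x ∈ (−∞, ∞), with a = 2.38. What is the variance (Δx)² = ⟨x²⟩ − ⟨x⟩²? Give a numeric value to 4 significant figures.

Compute ⟨x⟩ and ⟨x²⟩ separately, then (Δx)² = ⟨x²⟩ − ⟨x⟩².
Gaussian moments: ∫x^(2j)·e^(−2ax²) dx = (2j−1)!!/(4a)^j · √(π/(2a)), odd powers integrate to 0; here √(π/(2a)) = 0.81240.
⟨x⟩ = 0.0000 and ⟨x²⟩ = 0.10504.
(Δx)² = 0.10504 − (0.0000)² = 0.10504.

0.1050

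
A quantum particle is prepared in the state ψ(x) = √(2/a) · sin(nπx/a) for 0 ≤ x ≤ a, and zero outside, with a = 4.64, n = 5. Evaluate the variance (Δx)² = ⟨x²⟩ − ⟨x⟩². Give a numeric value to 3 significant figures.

Compute ⟨x⟩ and ⟨x²⟩ separately, then (Δx)² = ⟨x²⟩ − ⟨x⟩².
With sin²θ = (1 − cos2θ)/2 on 0 ≤ x ≤ a: ∫sin²(nπx/a) dx = a/2, ∫x·sin²(nπx/a) dx = a²/4, ∫x²·sin²(nπx/a) dx = a³·(1/6 − 1/(4n²π²)); higher powers xᵏ the same way, integrating xᵏ·cos(2nπx/a) by parts.
⟨x⟩ = 2.3200 and ⟨x²⟩ = 7.1329.
(Δx)² = 7.1329 − (2.3200)² = 1.7505.

1.75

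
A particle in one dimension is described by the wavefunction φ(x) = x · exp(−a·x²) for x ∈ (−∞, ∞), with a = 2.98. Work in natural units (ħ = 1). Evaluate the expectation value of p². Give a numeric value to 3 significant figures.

p² φ = −ħ² d²φ/dx²; ⟨p²⟩ = −ħ² ∫ φ*·φ'' dx / ∫|φ|² dx.
Expand each integrand as polynomial × e^(−2ax²) and use ∫x^(2j)·e^(−2ax²) dx = (2j−1)!!/(4a)^j · √(π/(2a)), odd powers → 0; here √(π/(2a)) = 0.72603. Differentiate with the product rule, d/dx e^(−ax²) = −2ax·e^(−ax²).
State is unnormalized: ∫|φ|² dx = 0.060908, and ∫φ*·(−ħ² φ'') dx = 0.54452, so ⟨p²⟩ = 0.54452 / 0.060908.
⟨p²⟩ = 8.9400.

8.94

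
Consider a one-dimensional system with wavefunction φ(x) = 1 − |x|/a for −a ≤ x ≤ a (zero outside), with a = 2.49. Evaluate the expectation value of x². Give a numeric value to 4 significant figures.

⟨x²⟩ = ∫ x²·|φ|² dx / ∫|φ|² dx (integrals over the domain).
φ is even, so ∫ over [−a, a] = 2∫₀ᵃ with φ = 1 − x/a there: ∫₀ᵃ (1 − x/a)² dx = a/3, ∫₀ᵃ x²(1 − x/a)² dx = a³/30, ∫₀ᵃ x⁴(1 − x/a)² dx = a⁵/105.
State is unnormalized: ∫|φ|² dx = 1.6600, and ∫φ*·x²·φ dx = 1.0292, so ⟨x²⟩ = 1.0292 / 1.6600.
⟨x²⟩ = 0.62001.

0.6200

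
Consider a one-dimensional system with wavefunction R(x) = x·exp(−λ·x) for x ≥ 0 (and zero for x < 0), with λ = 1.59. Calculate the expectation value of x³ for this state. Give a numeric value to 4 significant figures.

1.866

⟨x³⟩ = ∫ x³·|R|² dx / ∫|R|² dx (integrals over the domain).
Every integrand reduces to terms xʲ·e^(−2λx) on [0, ∞); use ∫₀^∞ xʲ·e^(−2λx) dx = j!/(2λ)^(j+1).
State is unnormalized: ∫|R|² dx = 0.062194, and ∫R*·x³·R dx = 0.11604, so ⟨x³⟩ = 0.11604 / 0.062194.
⟨x³⟩ = 1.8658.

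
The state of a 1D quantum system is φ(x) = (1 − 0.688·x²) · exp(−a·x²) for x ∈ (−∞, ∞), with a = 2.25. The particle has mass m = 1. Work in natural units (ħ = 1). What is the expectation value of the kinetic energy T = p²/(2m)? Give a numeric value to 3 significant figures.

T = −(ħ²/2m) d²/dx², so ⟨T⟩ = −(ħ²/2m) ∫ φ*·φ'' dx / ∫|φ|² dx; with m = 1.
Expand each integrand as polynomial × e^(−2ax²) and use ∫x^(2j)·e^(−2ax²) dx = (2j−1)!!/(4a)^j · √(π/(2a)), odd powers → 0; here √(π/(2a)) = 0.83554. Differentiate with the product rule, d/dx e^(−ax²) = −2ax·e^(−ax²).
State is unnormalized: ∫|φ|² dx = 0.72245, and ∫φ*·(−ħ²/2m · φ'') dx = 1.1222, so ⟨T⟩ = 1.1222 / 0.72245.
⟨T⟩ = 1.5533.

1.55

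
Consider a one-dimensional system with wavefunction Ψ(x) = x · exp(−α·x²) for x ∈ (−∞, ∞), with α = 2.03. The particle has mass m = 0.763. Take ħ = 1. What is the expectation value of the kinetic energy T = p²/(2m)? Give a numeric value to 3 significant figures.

3.99

T = −(ħ²/2m) d²/dx², so ⟨T⟩ = −(ħ²/2m) ∫ Ψ*·Ψ'' dx / ∫|Ψ|² dx; with m = 0.763.
Expand each integrand as polynomial × e^(−2αx²) and use ∫x^(2j)·e^(−2αx²) dx = (2j−1)!!/(4α)^j · √(π/(2α)), odd powers → 0; here √(π/(2α)) = 0.87965. Differentiate with the product rule, d/dx e^(−αx²) = −2αx·e^(−αx²).
State is unnormalized: ∫|Ψ|² dx = 0.10833, and ∫Ψ*·(−ħ²/2m · Ψ'') dx = 0.43233, so ⟨T⟩ = 0.43233 / 0.10833.
⟨T⟩ = 3.9908.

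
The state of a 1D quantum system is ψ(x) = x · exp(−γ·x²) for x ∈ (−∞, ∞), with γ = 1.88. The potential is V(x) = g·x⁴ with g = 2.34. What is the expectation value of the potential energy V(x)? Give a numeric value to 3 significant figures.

⟨V⟩ = ∫ V(x)·|ψ|² dx / ∫|ψ|² dx.
Expand each integrand as polynomial × e^(−2γx²) and use ∫x^(2j)·e^(−2γx²) dx = (2j−1)!!/(4γ)^j · √(π/(2γ)), odd powers → 0; here √(π/(2γ)) = 0.91407.
State is unnormalized: ∫|ψ|² dx = 0.12155, and ∫ψ*·V(x)·ψ dx = 0.075446, so ⟨V⟩ = 0.075446 / 0.12155.
⟨V⟩ = 0.62069.

0.621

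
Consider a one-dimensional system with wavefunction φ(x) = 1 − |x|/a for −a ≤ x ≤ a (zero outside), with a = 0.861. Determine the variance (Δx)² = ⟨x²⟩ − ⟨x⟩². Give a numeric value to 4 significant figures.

Compute ⟨x⟩ and ⟨x²⟩ separately, then (Δx)² = ⟨x²⟩ − ⟨x⟩².
φ is even, so ∫ over [−a, a] = 2∫₀ᵃ with φ = 1 − x/a there: ∫₀ᵃ (1 − x/a)² dx = a/3, ∫₀ᵃ x²(1 − x/a)² dx = a³/30, ∫₀ᵃ x⁴(1 − x/a)² dx = a⁵/105.
Normalization: ∫|φ|² dx = 0.57400.
⟨x⟩ = 0.0000 and ⟨x²⟩ = 0.074132.
(Δx)² = 0.074132 − (0.0000)² = 0.074132.

0.07413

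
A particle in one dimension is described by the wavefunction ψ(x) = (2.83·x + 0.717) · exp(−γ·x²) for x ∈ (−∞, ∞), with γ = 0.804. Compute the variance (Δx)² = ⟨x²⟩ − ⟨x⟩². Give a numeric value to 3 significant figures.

0.650

Compute ⟨x⟩ and ⟨x²⟩ separately, then (Δx)² = ⟨x²⟩ − ⟨x⟩².
Expand each integrand as polynomial × e^(−2γx²) and use ∫x^(2j)·e^(−2γx²) dx = (2j−1)!!/(4γ)^j · √(π/(2γ)), odd powers → 0; here √(π/(2γ)) = 1.3978.
Normalization: ∫|ψ|² dx = 4.1994.
⟨x⟩ = 0.42001 and ⟨x²⟩ = 0.82642.
(Δx)² = 0.82642 − (0.42001)² = 0.65002.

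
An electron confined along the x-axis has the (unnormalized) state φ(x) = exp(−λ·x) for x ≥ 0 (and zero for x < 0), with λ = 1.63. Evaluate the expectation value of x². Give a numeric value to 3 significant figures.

⟨x²⟩ = ∫ x²·|φ|² dx / ∫|φ|² dx (integrals over the domain).
Every integrand reduces to terms xʲ·e^(−2λx) on [0, ∞); use ∫₀^∞ xʲ·e^(−2λx) dx = j!/(2λ)^(j+1).
State is unnormalized: ∫|φ|² dx = 0.30675, and ∫φ*·x²·φ dx = 0.057727, so ⟨x²⟩ = 0.057727 / 0.30675.
⟨x²⟩ = 0.18819.

0.188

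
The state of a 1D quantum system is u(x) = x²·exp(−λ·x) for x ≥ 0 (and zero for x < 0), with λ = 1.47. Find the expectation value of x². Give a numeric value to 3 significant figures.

3.47

⟨x²⟩ = ∫ x²·|u|² dx / ∫|u|² dx (integrals over the domain).
Every integrand reduces to terms xʲ·e^(−2λx) on [0, ∞); use ∫₀^∞ xʲ·e^(−2λx) dx = j!/(2λ)^(j+1).
State is unnormalized: ∫|u|² dx = 0.10926, and ∫u*·x²·u dx = 0.37923, so ⟨x²⟩ = 0.37923 / 0.10926.
⟨x²⟩ = 3.4708.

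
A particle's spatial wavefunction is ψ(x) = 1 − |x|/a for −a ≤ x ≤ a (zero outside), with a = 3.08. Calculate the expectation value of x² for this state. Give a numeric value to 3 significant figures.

0.949

⟨x²⟩ = ∫ x²·|ψ|² dx / ∫|ψ|² dx (integrals over the domain).
ψ is even, so ∫ over [−a, a] = 2∫₀ᵃ with ψ = 1 − x/a there: ∫₀ᵃ (1 − x/a)² dx = a/3, ∫₀ᵃ x²(1 − x/a)² dx = a³/30, ∫₀ᵃ x⁴(1 − x/a)² dx = a⁵/105.
State is unnormalized: ∫|ψ|² dx = 2.0533, and ∫ψ*·x²·ψ dx = 1.9479, so ⟨x²⟩ = 1.9479 / 2.0533.
⟨x²⟩ = 0.94864.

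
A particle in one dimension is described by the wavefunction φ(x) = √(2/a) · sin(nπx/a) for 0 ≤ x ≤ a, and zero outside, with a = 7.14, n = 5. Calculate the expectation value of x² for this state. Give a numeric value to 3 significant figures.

16.9

⟨x²⟩ = ∫ x²·|φ|² dx (integrals over the domain).
With sin²θ = (1 − cos2θ)/2 on 0 ≤ x ≤ a: ∫sin²(nπx/a) dx = a/2, ∫x·sin²(nπx/a) dx = a²/4, ∫x²·sin²(nπx/a) dx = a³·(1/6 − 1/(4n²π²)); higher powers xᵏ the same way, integrating xᵏ·cos(2nπx/a) by parts.
⟨x²⟩ = 16.890.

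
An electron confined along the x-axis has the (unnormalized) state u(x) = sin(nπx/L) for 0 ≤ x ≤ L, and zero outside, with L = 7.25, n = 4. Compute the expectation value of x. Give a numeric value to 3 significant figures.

⟨x⟩ = ∫ x·|u|² dx / ∫|u|² dx (integrals over the domain).
With sin²θ = (1 − cos2θ)/2 on 0 ≤ x ≤ L: ∫sin²(nπx/L) dx = L/2, ∫x·sin²(nπx/L) dx = L²/4, ∫x²·sin²(nπx/L) dx = L³·(1/6 − 1/(4n²π²)); higher powers xᵏ the same way, integrating xᵏ·cos(2nπx/L) by parts.
State is unnormalized: ∫|u|² dx = 3.6250, and ∫u*·x·u dx = 13.141, so ⟨x⟩ = 13.141 / 3.6250.
⟨x⟩ = 3.6250.

3.63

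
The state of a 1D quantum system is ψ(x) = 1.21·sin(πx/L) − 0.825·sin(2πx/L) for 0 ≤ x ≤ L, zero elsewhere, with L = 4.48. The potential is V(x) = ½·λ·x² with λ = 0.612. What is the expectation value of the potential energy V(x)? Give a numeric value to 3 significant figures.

2.84

⟨V⟩ = ∫ V(x)·|ψ|² dx / ∫|ψ|² dx.
On 0 ≤ x ≤ L (j ≠ l): ∫sin²(jπx/L) dx = L/2, ∫sin(jπx/L)·sin(lπx/L) dx = 0; diagonal moments ∫x·sin²(jπx/L) dx = L²/4, ∫x²·sin²(jπx/L) dx = L³·(1/6 − 1/(4j²π²)); cross terms ∫x·sin(jπx/L)·sin(lπx/L) dx = 0 for j + l even and −4jlL²/(π²(j² − l²)²) for j + l odd, ∫x²·sin(jπx/L)·sin(lπx/L) dx = (−1)^(j+l)·4jlL³/(π²(j² − l²)²); higher powers the same way via product-to-sum and parts.
State is unnormalized: ∫|ψ|² dx = 4.8042, and ∫ψ*·V(x)·ψ dx = 13.643, so ⟨V⟩ = 13.643 / 4.8042.
⟨V⟩ = 2.8399.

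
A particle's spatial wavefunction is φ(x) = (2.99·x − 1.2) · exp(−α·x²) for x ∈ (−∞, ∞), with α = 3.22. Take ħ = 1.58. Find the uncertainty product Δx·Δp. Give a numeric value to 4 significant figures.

Δx = √(⟨x²⟩−⟨x⟩²), Δp = √(⟨p²⟩−⟨p⟩²).
Expand each integrand as polynomial × e^(−2αx²) and use ∫x^(2j)·e^(−2αx²) dx = (2j−1)!!/(4α)^j · √(π/(2α)), odd powers → 0; here √(π/(2α)) = 0.69844. Differentiate with the product rule, d/dx e^(−αx²) = −2αx·e^(−αx²).
Normalization: ∫|φ|² dx = 1.4906.
⟨x⟩ = -0.26107, ⟨x²⟩ = 0.12814 ⇒ Δx = 0.24492.
⟨p⟩ = 0.0000, ⟨p²⟩ = 13.267 ⇒ Δp = 3.6424.
Δx·Δp = 0.89212.

0.8921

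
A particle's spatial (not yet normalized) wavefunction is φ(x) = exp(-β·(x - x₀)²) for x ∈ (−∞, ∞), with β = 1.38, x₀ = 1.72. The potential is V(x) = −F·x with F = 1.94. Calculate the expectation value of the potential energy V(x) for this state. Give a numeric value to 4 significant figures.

⟨V⟩ = ∫ V(x)·|φ|² dx / ∫|φ|² dx.
Gaussian moments (u = x − x₀): ∫u^(2j)·e^(−2βu²) du = (2j−1)!!/(4β)^j · √(π/(2β)), odd powers integrate to 0; here √(π/(2β)) = 1.0669.
State is unnormalized: ∫|φ|² dx = 1.0669, and ∫φ*·V(x)·φ dx = -3.5600, so ⟨V⟩ = -3.5600 / 1.0669.
⟨V⟩ = -3.3368.

-3.337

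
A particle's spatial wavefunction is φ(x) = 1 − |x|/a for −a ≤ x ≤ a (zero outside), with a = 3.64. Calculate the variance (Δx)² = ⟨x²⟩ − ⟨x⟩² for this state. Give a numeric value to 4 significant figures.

1.325

Compute ⟨x⟩ and ⟨x²⟩ separately, then (Δx)² = ⟨x²⟩ − ⟨x⟩².
φ is even, so ∫ over [−a, a] = 2∫₀ᵃ with φ = 1 − x/a there: ∫₀ᵃ (1 − x/a)² dx = a/3, ∫₀ᵃ x²(1 − x/a)² dx = a³/30, ∫₀ᵃ x⁴(1 − x/a)² dx = a⁵/105.
Normalization: ∫|φ|² dx = 2.4267.
⟨x⟩ = 0.0000 and ⟨x²⟩ = 1.3250.
(Δx)² = 1.3250 − (0.0000)² = 1.3250.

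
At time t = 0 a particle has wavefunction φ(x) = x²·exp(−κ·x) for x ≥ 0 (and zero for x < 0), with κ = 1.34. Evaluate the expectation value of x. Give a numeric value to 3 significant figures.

1.87

⟨x⟩ = ∫ x·|φ|² dx / ∫|φ|² dx (integrals over the domain).
Every integrand reduces to terms xʲ·e^(−2κx) on [0, ∞); use ∫₀^∞ xʲ·e^(−2κx) dx = j!/(2κ)^(j+1).
State is unnormalized: ∫|φ|² dx = 0.17360, and ∫φ*·x·φ dx = 0.32387, so ⟨x⟩ = 0.32387 / 0.17360.
⟨x⟩ = 1.8657.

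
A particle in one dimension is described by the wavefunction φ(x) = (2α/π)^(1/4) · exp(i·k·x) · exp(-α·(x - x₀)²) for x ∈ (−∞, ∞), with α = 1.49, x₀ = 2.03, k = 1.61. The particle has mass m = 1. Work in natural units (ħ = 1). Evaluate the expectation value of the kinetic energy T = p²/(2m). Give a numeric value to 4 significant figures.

2.041

T = −(ħ²/2m) d²/dx², so ⟨T⟩ = −(ħ²/2m) ∫ φ*·φ'' dx; with m = 1.
Gaussian moments (u = x − x₀): ∫u^(2j)·e^(−2αu²) du = (2j−1)!!/(4α)^j · √(π/(2α)), odd powers integrate to 0; here √(π/(2α)) = 1.0268. Derivatives: φ′ = (ik − 2αu)·φ, φ″ = ((ik − 2αu)² − 2α)·φ; the odd-in-u pieces drop out.
⟨T⟩ = 2.0411.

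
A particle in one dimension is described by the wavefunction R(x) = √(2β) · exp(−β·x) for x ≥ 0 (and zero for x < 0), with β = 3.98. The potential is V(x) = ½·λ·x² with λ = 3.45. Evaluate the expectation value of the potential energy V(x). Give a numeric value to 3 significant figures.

⟨V⟩ = ∫ V(x)·|R|² dx.
Every integrand reduces to terms xʲ·e^(−2βx) on [0, ∞); use ∫₀^∞ xʲ·e^(−2βx) dx = j!/(2β)^(j+1).
⟨V⟩ = 0.054449.

0.0544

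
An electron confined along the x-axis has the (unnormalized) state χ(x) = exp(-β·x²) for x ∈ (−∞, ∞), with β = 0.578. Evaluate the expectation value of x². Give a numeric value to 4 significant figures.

0.4325

⟨x²⟩ = ∫ x²·|χ|² dx / ∫|χ|² dx (integrals over the domain).
Gaussian moments: ∫x^(2j)·e^(−2βx²) dx = (2j−1)!!/(4β)^j · √(π/(2β)), odd powers integrate to 0; here √(π/(2β)) = 1.6485.
State is unnormalized: ∫|χ|² dx = 1.6485, and ∫χ*·x²·χ dx = 0.71303, so ⟨x²⟩ = 0.71303 / 1.6485.
⟨x²⟩ = 0.43253.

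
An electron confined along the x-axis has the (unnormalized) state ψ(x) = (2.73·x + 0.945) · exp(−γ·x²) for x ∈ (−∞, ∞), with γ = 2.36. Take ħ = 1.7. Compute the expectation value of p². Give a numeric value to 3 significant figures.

p² ψ = −ħ² d²ψ/dx²; ⟨p²⟩ = −ħ² ∫ ψ*·ψ'' dx / ∫|ψ|² dx.
Expand each integrand as polynomial × e^(−2γx²) and use ∫x^(2j)·e^(−2γx²) dx = (2j−1)!!/(4γ)^j · √(π/(2γ)), odd powers → 0; here √(π/(2γ)) = 0.81584. Differentiate with the product rule, d/dx e^(−γx²) = −2γx·e^(−γx²).
State is unnormalized: ∫|ψ|² dx = 1.3727, and ∫ψ*·(−ħ² ψ'') dx = 18.148, so ⟨p²⟩ = 18.148 / 1.3727.
⟨p²⟩ = 13.221.

13.2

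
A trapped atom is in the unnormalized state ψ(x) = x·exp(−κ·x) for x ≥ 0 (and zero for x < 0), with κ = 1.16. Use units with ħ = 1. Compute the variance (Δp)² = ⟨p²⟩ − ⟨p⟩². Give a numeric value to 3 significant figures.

Compute ⟨p⟩ and ⟨p²⟩ separately; (Δp)² = ⟨p²⟩ − ⟨p⟩².
Differentiate x·exp(−κ·x) with the product rule; every integrand then reduces to terms xʲ·e^(−2κx) on [0, ∞), with ∫₀^∞ xʲ·e^(−2κx) dx = j!/(2κ)^(j+1).
Normalization: ∫|ψ|² dx = 0.16016.
⟨p⟩ = 0.0000 and ⟨p²⟩ = 1.3456.
(Δp)² = 1.3456 − (0.0000)² = 1.3456.

1.35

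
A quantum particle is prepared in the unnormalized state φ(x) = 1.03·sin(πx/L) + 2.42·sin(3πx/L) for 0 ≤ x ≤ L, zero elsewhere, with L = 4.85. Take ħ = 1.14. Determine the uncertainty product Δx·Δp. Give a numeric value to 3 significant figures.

3.13

Δx = √(⟨x²⟩−⟨x⟩²), Δp = √(⟨p²⟩−⟨p⟩²).
On 0 ≤ x ≤ L (j ≠ l): ∫sin²(jπx/L) dx = L/2, ∫sin(jπx/L)·sin(lπx/L) dx = 0; diagonal moments ∫x·sin²(jπx/L) dx = L²/4, ∫x²·sin²(jπx/L) dx = L³·(1/6 − 1/(4j²π²)); cross terms ∫x·sin(jπx/L)·sin(lπx/L) dx = 0 for j + l even and −4jlL²/(π²(j² − l²)²) for j + l odd, ∫x²·sin(jπx/L)·sin(lπx/L) dx = (−1)^(j+l)·4jlL³/(π²(j² − l²)²); higher powers the same way via product-to-sum and parts. d²/dx² sin(jπx/L) = −(jπ/L)²·sin(jπx/L); on 0 ≤ x ≤ L, ∫sin²(jπx/L) dx = L/2 and ∫sin(jπx/L)·sin(lπx/L) dx = 0 for j ≠ l, so only diagonal terms survive in ∫|φ|² and ∫φ·φ″; ∫φ·φ′ dx = [φ²/2] between the walls = 0.
Normalization: ∫|φ|² dx = 16.774.
⟨x⟩ = 2.4250, ⟨x²⟩ = 8.1901 ⇒ Δx = 1.5197.
⟨p⟩ = 0.0000, ⟨p²⟩ = 4.2385 ⇒ Δp = 2.0588.
Δx·Δp = 3.1287.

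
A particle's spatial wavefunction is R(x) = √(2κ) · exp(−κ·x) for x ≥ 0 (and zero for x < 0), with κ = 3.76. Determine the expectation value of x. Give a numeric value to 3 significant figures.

⟨x⟩ = ∫ x·|R|² dx (integrals over the domain).
Every integrand reduces to terms xʲ·e^(−2κx) on [0, ∞); use ∫₀^∞ xʲ·e^(−2κx) dx = j!/(2κ)^(j+1).
⟨x⟩ = 0.13298.

0.133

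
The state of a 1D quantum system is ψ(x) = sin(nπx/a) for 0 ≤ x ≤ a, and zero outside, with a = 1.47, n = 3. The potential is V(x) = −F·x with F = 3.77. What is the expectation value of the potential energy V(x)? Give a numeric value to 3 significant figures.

-2.77

⟨V⟩ = ∫ V(x)·|ψ|² dx / ∫|ψ|² dx.
With sin²θ = (1 − cos2θ)/2 on 0 ≤ x ≤ a: ∫sin²(nπx/a) dx = a/2, ∫x·sin²(nπx/a) dx = a²/4, ∫x²·sin²(nπx/a) dx = a³·(1/6 − 1/(4n²π²)); higher powers xᵏ the same way, integrating xᵏ·cos(2nπx/a) by parts.
State is unnormalized: ∫|ψ|² dx = 0.73500, and ∫ψ*·V(x)·ψ dx = -2.0366, so ⟨V⟩ = -2.0366 / 0.73500.
⟨V⟩ = -2.7710.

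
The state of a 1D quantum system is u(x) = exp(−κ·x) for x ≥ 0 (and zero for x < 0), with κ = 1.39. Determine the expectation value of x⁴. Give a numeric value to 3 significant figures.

⟨x⁴⟩ = ∫ x⁴·|u|² dx / ∫|u|² dx (integrals over the domain).
Every integrand reduces to terms xʲ·e^(−2κx) on [0, ∞); use ∫₀^∞ xʲ·e^(−2κx) dx = j!/(2κ)^(j+1).
State is unnormalized: ∫|u|² dx = 0.35971, and ∫u*·x⁴·u dx = 0.14454, so ⟨x⁴⟩ = 0.14454 / 0.35971.
⟨x⁴⟩ = 0.40182.

0.402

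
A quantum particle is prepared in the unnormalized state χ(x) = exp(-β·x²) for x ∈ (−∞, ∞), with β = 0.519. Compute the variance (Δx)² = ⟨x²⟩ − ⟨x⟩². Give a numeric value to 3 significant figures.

0.482

Compute ⟨x⟩ and ⟨x²⟩ separately, then (Δx)² = ⟨x²⟩ − ⟨x⟩².
Gaussian moments: ∫x^(2j)·e^(−2βx²) dx = (2j−1)!!/(4β)^j · √(π/(2β)), odd powers integrate to 0; here √(π/(2β)) = 1.7397.
Normalization: ∫|χ|² dx = 1.7397.
⟨x⟩ = 0.0000 and ⟨x²⟩ = 0.48170.
(Δx)² = 0.48170 − (0.0000)² = 0.48170.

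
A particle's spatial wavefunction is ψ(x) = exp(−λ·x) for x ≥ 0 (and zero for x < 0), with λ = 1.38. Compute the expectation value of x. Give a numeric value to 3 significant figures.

⟨x⟩ = ∫ x·|ψ|² dx / ∫|ψ|² dx (integrals over the domain).
Every integrand reduces to terms xʲ·e^(−2λx) on [0, ∞); use ∫₀^∞ xʲ·e^(−2λx) dx = j!/(2λ)^(j+1).
State is unnormalized: ∫|ψ|² dx = 0.36232, and ∫ψ*·x·ψ dx = 0.13127, so ⟨x⟩ = 0.13127 / 0.36232.
⟨x⟩ = 0.36232.

0.362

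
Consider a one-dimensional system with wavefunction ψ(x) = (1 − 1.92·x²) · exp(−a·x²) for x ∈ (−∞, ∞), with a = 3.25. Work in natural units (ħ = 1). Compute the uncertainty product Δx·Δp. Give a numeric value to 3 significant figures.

0.519

Δx = √(⟨x²⟩−⟨x⟩²), Δp = √(⟨p²⟩−⟨p⟩²).
Expand each integrand as polynomial × e^(−2ax²) and use ∫x^(2j)·e^(−2ax²) dx = (2j−1)!!/(4a)^j · √(π/(2a)), odd powers → 0; here √(π/(2a)) = 0.69521. Differentiate with the product rule, d/dx e^(−ax²) = −2ax·e^(−ax²).
Normalization: ∫|ψ|² dx = 0.53535.
⟨x⟩ = 0.0000, ⟨x²⟩ = 0.044057 ⇒ Δx = 0.20990.
⟨p⟩ = 0.0000, ⟨p²⟩ = 6.1116 ⇒ Δp = 2.4722.
Δx·Δp = 0.51890.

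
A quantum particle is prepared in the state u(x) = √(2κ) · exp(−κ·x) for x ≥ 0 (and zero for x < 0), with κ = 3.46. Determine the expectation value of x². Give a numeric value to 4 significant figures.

0.04177

⟨x²⟩ = ∫ x²·|u|² dx (integrals over the domain).
Every integrand reduces to terms xʲ·e^(−2κx) on [0, ∞); use ∫₀^∞ xʲ·e^(−2κx) dx = j!/(2κ)^(j+1).
⟨x²⟩ = 0.041766.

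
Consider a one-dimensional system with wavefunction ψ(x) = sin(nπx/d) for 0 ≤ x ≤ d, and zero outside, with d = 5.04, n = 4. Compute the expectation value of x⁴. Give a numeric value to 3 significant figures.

⟨x⁴⟩ = ∫ x⁴·|ψ|² dx / ∫|ψ|² dx (integrals over the domain).
With sin²θ = (1 − cos2θ)/2 on 0 ≤ x ≤ d: ∫sin²(nπx/d) dx = d/2, ∫x·sin²(nπx/d) dx = d²/4, ∫x²·sin²(nπx/d) dx = d³·(1/6 − 1/(4n²π²)); higher powers xᵏ the same way, integrating xᵏ·cos(2nπx/d) by parts.
State is unnormalized: ∫|ψ|² dx = 2.5200, and ∫ψ*·x⁴·ψ dx = 315.00, so ⟨x⁴⟩ = 315.00 / 2.5200.
⟨x⁴⟩ = 125.00.

125.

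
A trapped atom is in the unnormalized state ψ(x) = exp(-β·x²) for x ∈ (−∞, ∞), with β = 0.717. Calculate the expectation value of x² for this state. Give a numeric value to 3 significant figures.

⟨x²⟩ = ∫ x²·|ψ|² dx / ∫|ψ|² dx (integrals over the domain).
Gaussian moments: ∫x^(2j)·e^(−2βx²) dx = (2j−1)!!/(4β)^j · √(π/(2β)), odd powers integrate to 0; here √(π/(2β)) = 1.4801.
State is unnormalized: ∫|ψ|² dx = 1.4801, and ∫ψ*·x²·ψ dx = 0.51608, so ⟨x²⟩ = 0.51608 / 1.4801.
⟨x²⟩ = 0.34868.

0.349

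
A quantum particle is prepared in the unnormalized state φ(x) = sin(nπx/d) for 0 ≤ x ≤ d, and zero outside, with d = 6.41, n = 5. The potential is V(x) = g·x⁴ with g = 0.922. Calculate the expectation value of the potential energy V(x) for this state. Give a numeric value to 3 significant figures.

305.

⟨V⟩ = ∫ V(x)·|φ|² dx / ∫|φ|² dx.
With sin²θ = (1 − cos2θ)/2 on 0 ≤ x ≤ d: ∫sin²(nπx/d) dx = d/2, ∫x·sin²(nπx/d) dx = d²/4, ∫x²·sin²(nπx/d) dx = d³·(1/6 − 1/(4n²π²)); higher powers xᵏ the same way, integrating xᵏ·cos(2nπx/d) by parts.
State is unnormalized: ∫|φ|² dx = 3.2050, and ∫φ*·V(x)·φ dx = 977.65, so ⟨V⟩ = 977.65 / 3.2050.
⟨V⟩ = 305.04.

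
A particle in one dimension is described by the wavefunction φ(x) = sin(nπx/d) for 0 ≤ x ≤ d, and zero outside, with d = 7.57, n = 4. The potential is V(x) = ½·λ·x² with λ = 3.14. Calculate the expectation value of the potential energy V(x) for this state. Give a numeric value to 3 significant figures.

29.7

⟨V⟩ = ∫ V(x)·|φ|² dx / ∫|φ|² dx.
With sin²θ = (1 − cos2θ)/2 on 0 ≤ x ≤ d: ∫sin²(nπx/d) dx = d/2, ∫x·sin²(nπx/d) dx = d²/4, ∫x²·sin²(nπx/d) dx = d³·(1/6 − 1/(4n²π²)); higher powers xᵏ the same way, integrating xᵏ·cos(2nπx/d) by parts.
State is unnormalized: ∫|φ|² dx = 3.7850, and ∫φ*·V(x)·φ dx = 112.43, so ⟨V⟩ = 112.43 / 3.7850.
⟨V⟩ = 29.705.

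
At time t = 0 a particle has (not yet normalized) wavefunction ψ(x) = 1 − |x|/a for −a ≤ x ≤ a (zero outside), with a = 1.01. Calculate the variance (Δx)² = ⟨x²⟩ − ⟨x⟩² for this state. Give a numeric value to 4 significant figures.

0.1020

Compute ⟨x⟩ and ⟨x²⟩ separately, then (Δx)² = ⟨x²⟩ − ⟨x⟩².
ψ is even, so ∫ over [−a, a] = 2∫₀ᵃ with ψ = 1 − x/a there: ∫₀ᵃ (1 − x/a)² dx = a/3, ∫₀ᵃ x²(1 − x/a)² dx = a³/30, ∫₀ᵃ x⁴(1 − x/a)² dx = a⁵/105.
Normalization: ∫|ψ|² dx = 0.67333.
⟨x⟩ = 0.0000 and ⟨x²⟩ = 0.10201.
(Δx)² = 0.10201 − (0.0000)² = 0.10201.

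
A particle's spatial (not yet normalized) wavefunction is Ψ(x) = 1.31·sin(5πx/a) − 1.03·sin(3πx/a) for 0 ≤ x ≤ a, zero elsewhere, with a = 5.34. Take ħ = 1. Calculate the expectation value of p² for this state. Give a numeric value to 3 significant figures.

6.54

p² Ψ = −ħ² d²Ψ/dx²; ⟨p²⟩ = −ħ² ∫ Ψ*·Ψ'' dx / ∫|Ψ|² dx.
d²/dx² sin(jπx/a) = −(jπ/a)²·sin(jπx/a); on 0 ≤ x ≤ a, ∫sin²(jπx/a) dx = a/2 and ∫sin(jπx/a)·sin(lπx/a) dx = 0 for j ≠ l, so only diagonal terms survive in ∫|Ψ|² and ∫Ψ·Ψ″; ∫Ψ·Ψ′ dx = [Ψ²/2] between the walls = 0.
State is unnormalized: ∫|Ψ|² dx = 7.4146, and ∫Ψ*·(−ħ² Ψ'') dx = 48.471, so ⟨p²⟩ = 48.471 / 7.4146.
⟨p²⟩ = 6.5372.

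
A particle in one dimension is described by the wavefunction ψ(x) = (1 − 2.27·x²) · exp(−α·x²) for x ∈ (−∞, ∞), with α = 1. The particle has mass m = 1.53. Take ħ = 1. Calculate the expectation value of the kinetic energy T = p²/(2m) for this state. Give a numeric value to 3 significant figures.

T = −(ħ²/2m) d²/dx², so ⟨T⟩ = −(ħ²/2m) ∫ ψ*·ψ'' dx / ∫|ψ|² dx; with m = 1.53.
Expand each integrand as polynomial × e^(−2αx²) and use ∫x^(2j)·e^(−2αx²) dx = (2j−1)!!/(4α)^j · √(π/(2α)), odd powers → 0; here √(π/(2α)) = 1.2533. Differentiate with the product rule, d/dx e^(−αx²) = −2αx·e^(−αx²).
State is unnormalized: ∫|ψ|² dx = 1.0417, and ∫ψ*·(−ħ²/2m · ψ'') dx = 1.7978, so ⟨T⟩ = 1.7978 / 1.0417.
⟨T⟩ = 1.7258.

1.73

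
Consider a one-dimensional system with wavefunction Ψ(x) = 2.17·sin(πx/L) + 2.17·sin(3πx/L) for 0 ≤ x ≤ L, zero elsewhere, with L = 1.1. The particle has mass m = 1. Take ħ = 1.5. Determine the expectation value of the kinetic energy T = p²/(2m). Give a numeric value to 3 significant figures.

45.9

T = −(ħ²/2m) d²/dx², so ⟨T⟩ = −(ħ²/2m) ∫ Ψ*·Ψ'' dx / ∫|Ψ|² dx; with m = 1.
d²/dx² sin(jπx/L) = −(jπ/L)²·sin(jπx/L); on 0 ≤ x ≤ L, ∫sin²(jπx/L) dx = L/2 and ∫sin(jπx/L)·sin(lπx/L) dx = 0 for j ≠ l, so only diagonal terms survive in ∫|Ψ|² and ∫Ψ·Ψ″; ∫Ψ·Ψ′ dx = [Ψ²/2] between the walls = 0.
State is unnormalized: ∫|Ψ|² dx = 5.1798, and ∫Ψ*·(−ħ²/2m · Ψ'') dx = 237.66, so ⟨T⟩ = 237.66 / 5.1798.
⟨T⟩ = 45.881.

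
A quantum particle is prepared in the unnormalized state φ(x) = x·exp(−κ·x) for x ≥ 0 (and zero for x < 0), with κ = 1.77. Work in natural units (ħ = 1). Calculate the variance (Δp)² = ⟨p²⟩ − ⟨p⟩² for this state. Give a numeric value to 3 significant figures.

Compute ⟨p⟩ and ⟨p²⟩ separately; (Δp)² = ⟨p²⟩ − ⟨p⟩².
Differentiate x·exp(−κ·x) with the product rule; every integrand then reduces to terms xʲ·e^(−2κx) on [0, ∞), with ∫₀^∞ xʲ·e^(−2κx) dx = j!/(2κ)^(j+1).
Normalization: ∫|φ|² dx = 0.045084.
⟨p⟩ = 0.0000 and ⟨p²⟩ = 3.1329.
(Δp)² = 3.1329 − (0.0000)² = 3.1329.

3.13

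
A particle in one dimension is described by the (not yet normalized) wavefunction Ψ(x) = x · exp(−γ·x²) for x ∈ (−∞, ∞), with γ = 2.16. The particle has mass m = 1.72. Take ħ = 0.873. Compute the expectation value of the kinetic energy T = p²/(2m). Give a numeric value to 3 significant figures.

T = −(ħ²/2m) d²/dx², so ⟨T⟩ = −(ħ²/2m) ∫ Ψ*·Ψ'' dx / ∫|Ψ|² dx; with m = 1.72.
Expand each integrand as polynomial × e^(−2γx²) and use ∫x^(2j)·e^(−2γx²) dx = (2j−1)!!/(4γ)^j · √(π/(2γ)), odd powers → 0; here √(π/(2γ)) = 0.85277. Differentiate with the product rule, d/dx e^(−γx²) = −2γx·e^(−γx²).
State is unnormalized: ∫|Ψ|² dx = 0.098700, and ∫Ψ*·(−ħ²/2m · Ψ'') dx = 0.14170, so ⟨T⟩ = 0.14170 / 0.098700.
⟨T⟩ = 1.4356.

1.44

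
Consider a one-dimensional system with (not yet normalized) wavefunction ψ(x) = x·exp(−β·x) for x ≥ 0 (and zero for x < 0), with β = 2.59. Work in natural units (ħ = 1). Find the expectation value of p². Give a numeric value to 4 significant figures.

6.708

p² ψ = −ħ² d²ψ/dx²; ⟨p²⟩ = −ħ² ∫ ψ*·ψ'' dx / ∫|ψ|² dx.
Differentiate x·exp(−β·x) with the product rule; every integrand then reduces to terms xʲ·e^(−2βx) on [0, ∞), with ∫₀^∞ xʲ·e^(−2βx) dx = j!/(2β)^(j+1).
State is unnormalized: ∫|ψ|² dx = 0.014389, and ∫ψ*·(−ħ² ψ'') dx = 0.096525, so ⟨p²⟩ = 0.096525 / 0.014389.
⟨p²⟩ = 6.7081.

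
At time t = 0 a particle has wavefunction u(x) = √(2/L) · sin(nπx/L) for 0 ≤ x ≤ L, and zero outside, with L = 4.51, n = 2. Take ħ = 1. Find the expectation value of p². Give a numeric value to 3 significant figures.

1.94

p² u = −ħ² d²u/dx²; ⟨p²⟩ = −ħ² ∫ u*·u'' dx.
d/dx sin(nπx/L) = (nπ/L)·cos(nπx/L) and d²/dx² sin(nπx/L) = −(nπ/L)²·sin(nπx/L); on 0 ≤ x ≤ L, ∫sin²(nπx/L) dx = L/2 and ∫sin(nπx/L)·cos(nπx/L) dx = 0.
⟨p²⟩ = 1.9409.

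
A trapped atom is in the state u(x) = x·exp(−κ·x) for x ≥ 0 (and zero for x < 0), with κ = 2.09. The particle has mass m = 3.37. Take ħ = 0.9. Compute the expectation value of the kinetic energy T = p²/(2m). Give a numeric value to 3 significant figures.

0.525

T = −(ħ²/2m) d²/dx², so ⟨T⟩ = −(ħ²/2m) ∫ u*·u'' dx / ∫|u|² dx; with m = 3.37.
Differentiate x·exp(−κ·x) with the product rule; every integrand then reduces to terms xʲ·e^(−2κx) on [0, ∞), with ∫₀^∞ xʲ·e^(−2κx) dx = j!/(2κ)^(j+1).
State is unnormalized: ∫|u|² dx = 0.027384, and ∫u*·(−ħ²/2m · u'') dx = 0.014375, so ⟨T⟩ = 0.014375 / 0.027384.
⟨T⟩ = 0.52495.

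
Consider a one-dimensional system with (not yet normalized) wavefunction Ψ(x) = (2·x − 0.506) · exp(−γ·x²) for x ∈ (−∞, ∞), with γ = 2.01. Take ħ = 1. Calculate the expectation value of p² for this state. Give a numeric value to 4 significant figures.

p² Ψ = −ħ² d²Ψ/dx²; ⟨p²⟩ = −ħ² ∫ Ψ*·Ψ'' dx / ∫|Ψ|² dx.
Expand each integrand as polynomial × e^(−2γx²) and use ∫x^(2j)·e^(−2γx²) dx = (2j−1)!!/(4γ)^j · √(π/(2γ)), odd powers → 0; here √(π/(2γ)) = 0.88402. Differentiate with the product rule, d/dx e^(−γx²) = −2γx·e^(−γx²).
State is unnormalized: ∫|Ψ|² dx = 0.66615, and ∫Ψ*·(−ħ² Ψ'') dx = 3.1070, so ⟨p²⟩ = 3.1070 / 0.66615.
⟨p²⟩ = 4.6641.

4.664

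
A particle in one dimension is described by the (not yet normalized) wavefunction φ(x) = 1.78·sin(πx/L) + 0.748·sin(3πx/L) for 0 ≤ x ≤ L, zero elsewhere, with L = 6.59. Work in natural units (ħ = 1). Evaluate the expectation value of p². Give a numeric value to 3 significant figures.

0.500

p² φ = −ħ² d²φ/dx²; ⟨p²⟩ = −ħ² ∫ φ*·φ'' dx / ∫|φ|² dx.
d²/dx² sin(jπx/L) = −(jπ/L)²·sin(jπx/L); on 0 ≤ x ≤ L, ∫sin²(jπx/L) dx = L/2 and ∫sin(jπx/L)·sin(lπx/L) dx = 0 for j ≠ l, so only diagonal terms survive in ∫|φ|² and ∫φ·φ″; ∫φ·φ′ dx = [φ²/2] between the walls = 0.
State is unnormalized: ∫|φ|² dx = 12.283, and ∫φ*·(−ħ² φ'') dx = 6.1434, so ⟨p²⟩ = 6.1434 / 12.283.
⟨p²⟩ = 0.50013.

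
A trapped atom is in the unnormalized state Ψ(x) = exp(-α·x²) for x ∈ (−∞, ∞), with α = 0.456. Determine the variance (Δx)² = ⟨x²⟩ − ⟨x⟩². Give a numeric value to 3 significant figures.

Compute ⟨x⟩ and ⟨x²⟩ separately, then (Δx)² = ⟨x²⟩ − ⟨x⟩².
Gaussian moments: ∫x^(2j)·e^(−2αx²) dx = (2j−1)!!/(4α)^j · √(π/(2α)), odd powers integrate to 0; here √(π/(2α)) = 1.8560.
Normalization: ∫|Ψ|² dx = 1.8560.
⟨x⟩ = 0.0000 and ⟨x²⟩ = 0.54825.
(Δx)² = 0.54825 − (0.0000)² = 0.54825.

0.548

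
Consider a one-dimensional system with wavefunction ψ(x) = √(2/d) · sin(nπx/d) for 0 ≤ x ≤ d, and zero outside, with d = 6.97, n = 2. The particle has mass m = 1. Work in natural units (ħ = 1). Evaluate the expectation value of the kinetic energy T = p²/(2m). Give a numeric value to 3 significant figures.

T = −(ħ²/2m) d²/dx², so ⟨T⟩ = −(ħ²/2m) ∫ ψ*·ψ'' dx; with m = 1.
d/dx sin(nπx/d) = (nπ/d)·cos(nπx/d) and d²/dx² sin(nπx/d) = −(nπ/d)²·sin(nπx/d); on 0 ≤ x ≤ d, ∫sin²(nπx/d) dx = d/2 and ∫sin(nπx/d)·cos(nπx/d) dx = 0.
⟨T⟩ = 0.40632.

0.406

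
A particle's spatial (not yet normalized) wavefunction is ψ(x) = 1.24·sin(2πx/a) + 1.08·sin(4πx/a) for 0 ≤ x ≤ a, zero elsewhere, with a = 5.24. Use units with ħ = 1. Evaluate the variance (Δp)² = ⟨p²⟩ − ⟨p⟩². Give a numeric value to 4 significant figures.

3.298

Compute ⟨p⟩ and ⟨p²⟩ separately; (Δp)² = ⟨p²⟩ − ⟨p⟩².
d²/dx² sin(jπx/a) = −(jπ/a)²·sin(jπx/a); on 0 ≤ x ≤ a, ∫sin²(jπx/a) dx = a/2 and ∫sin(jπx/a)·sin(lπx/a) dx = 0 for j ≠ l, so only diagonal terms survive in ∫|ψ|² and ∫ψ·ψ″; ∫ψ·ψ′ dx = [ψ²/2] between the walls = 0.
Normalization: ∫|ψ|² dx = 7.0845.
⟨p⟩ = 0.0000 and ⟨p²⟩ = 3.2984.
(Δp)² = 3.2984 − (0.0000)² = 3.2984.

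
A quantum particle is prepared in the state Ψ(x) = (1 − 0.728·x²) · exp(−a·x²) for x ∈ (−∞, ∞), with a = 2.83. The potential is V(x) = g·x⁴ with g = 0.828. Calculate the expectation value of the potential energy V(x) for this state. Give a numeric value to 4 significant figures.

⟨V⟩ = ∫ V(x)·|Ψ|² dx / ∫|Ψ|² dx.
Expand each integrand as polynomial × e^(−2ax²) and use ∫x^(2j)·e^(−2ax²) dx = (2j−1)!!/(4a)^j · √(π/(2a)), odd powers → 0; here √(π/(2a)) = 0.74502.
State is unnormalized: ∫|Ψ|² dx = 0.65844, and ∫Ψ*·V(x)·Ψ dx = 0.0072448, so ⟨V⟩ = 0.0072448 / 0.65844.
⟨V⟩ = 0.011003.

0.01100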